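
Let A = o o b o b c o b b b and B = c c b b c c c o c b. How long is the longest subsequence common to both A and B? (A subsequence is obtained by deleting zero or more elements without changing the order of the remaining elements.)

5

Backtracking the LCS table gives one alignment: b (A3,B3) → b (A5,B4) → c (A6,B7) → o (A7,B8) → b (A10,B10).
So the longest common subsequence has length 5.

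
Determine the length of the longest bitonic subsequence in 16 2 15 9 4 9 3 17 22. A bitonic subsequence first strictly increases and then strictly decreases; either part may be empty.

Let inc[i] be the LIS ending at i and dec[i] the longest strictly decreasing subsequence starting at i. inc = [1, 1, 2, 2, 2, 3, 2, 4, 5], dec = [5, 1, 4, 3, 2, 2, 1, 1, 1].
max_i inc[i]+dec[i]−1 = 5, with one witness 16, 15, 9, 4, 3.

5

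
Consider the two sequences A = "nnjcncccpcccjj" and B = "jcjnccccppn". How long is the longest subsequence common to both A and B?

7

A longest common subsequence is jcncccp (length 7); the LCS DP confirms no longer common subsequence exists.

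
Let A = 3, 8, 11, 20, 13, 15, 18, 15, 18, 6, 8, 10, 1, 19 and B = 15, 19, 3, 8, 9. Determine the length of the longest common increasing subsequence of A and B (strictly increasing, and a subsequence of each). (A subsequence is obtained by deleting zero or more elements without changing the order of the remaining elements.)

2

A longest common strictly increasing subsequence is 15, 19 (length 2); it appears in order in both A and B, and no longer such subsequence exists.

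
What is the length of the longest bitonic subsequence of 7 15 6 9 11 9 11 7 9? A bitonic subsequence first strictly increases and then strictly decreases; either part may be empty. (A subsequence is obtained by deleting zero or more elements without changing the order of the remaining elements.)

Let inc[i] be the LIS ending at i and dec[i] the longest strictly decreasing subsequence starting at i. inc = [1, 2, 1, 2, 3, 2, 3, 2, 3], dec = [2, 4, 1, 2, 3, 2, 2, 1, 1].
max_i inc[i]+dec[i]−1 = 5, with one witness 7, 15, 11, 9, 7.

5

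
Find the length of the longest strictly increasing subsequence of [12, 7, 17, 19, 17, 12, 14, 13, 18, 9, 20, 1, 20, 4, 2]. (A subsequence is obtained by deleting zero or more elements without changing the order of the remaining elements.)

Scanning left to right, the best length ending at each element is: 12→1, 7→1, 17→2, 19→3, 17→2, 12→2, 14→3, 13→3, 18→4, 9→2, 20→5, 1→1, 20→5, 4→2, 2→2.
So the longest increasing subsequence has length 5, e.g. 7, 12, 14, 18, 20.

5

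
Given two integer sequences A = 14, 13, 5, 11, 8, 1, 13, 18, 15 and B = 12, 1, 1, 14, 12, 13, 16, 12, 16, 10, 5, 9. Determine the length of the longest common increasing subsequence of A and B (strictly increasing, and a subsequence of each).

A longest common strictly increasing subsequence is 1, 13 (length 2); it appears in order in both A and B, and no longer such subsequence exists.

2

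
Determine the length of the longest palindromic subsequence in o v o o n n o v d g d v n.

7

One longest palindromic subsequence is nvdgdvn (positions 5,8,9,10,11,12,13); it reads the same forward and backward, and the interval DP gives dp[1][13] = 7.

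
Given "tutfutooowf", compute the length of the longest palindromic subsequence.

5

One longest palindromic subsequence is fooof (positions 4,7,8,9,11); it reads the same forward and backward, and the interval DP gives dp[1][11] = 5.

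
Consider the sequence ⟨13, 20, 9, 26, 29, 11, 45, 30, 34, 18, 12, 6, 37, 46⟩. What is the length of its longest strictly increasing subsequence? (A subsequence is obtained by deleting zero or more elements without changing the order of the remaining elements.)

8

One longest increasing subsequence is 13, 20, 26, 29, 30, 34, 37, 46 (positions 1,2,4,5,8,9,13,14), of length 8; no longer one exists.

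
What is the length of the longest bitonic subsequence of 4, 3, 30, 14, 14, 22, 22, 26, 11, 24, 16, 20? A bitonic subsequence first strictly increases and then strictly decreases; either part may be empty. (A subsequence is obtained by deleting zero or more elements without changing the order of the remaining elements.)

Let inc[i] be the LIS ending at i and dec[i] the longest strictly decreasing subsequence starting at i. inc = [1, 1, 2, 2, 2, 3, 3, 4, 2, 4, 3, 4], dec = [2, 1, 4, 2, 2, 2, 2, 3, 1, 2, 1, 1].
max_i inc[i]+dec[i]−1 = 6, with one witness 4, 14, 22, 26, 24, 20.

6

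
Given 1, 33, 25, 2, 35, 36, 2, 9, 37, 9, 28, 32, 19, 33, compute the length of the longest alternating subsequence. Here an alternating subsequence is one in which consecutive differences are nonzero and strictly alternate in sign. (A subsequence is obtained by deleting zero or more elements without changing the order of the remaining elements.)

A longest alternating subsequence is 1, 33, 25, 35, 2, 37, 9, 28, 19, 33 (positions 1,2,3,5,7,9,10,11,13,14); its 9 consecutive differences strictly alternate in sign, and length 10 is optimal.

10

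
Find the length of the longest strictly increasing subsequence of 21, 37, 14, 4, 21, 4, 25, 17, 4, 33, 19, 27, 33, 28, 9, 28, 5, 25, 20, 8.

Scanning left to right, the best length ending at each element is: 21→1, 37→2, 14→1, 4→1, 21→2, 4→1, 25→3, 17→2, 4→1, 33→4, 19→3, 27→4, 33→5, 28→5, 9→2, 28→5, 5→2, 25→4, 20→4, 8→3.
So the longest increasing subsequence has length 5, e.g. 14, 21, 25, 27, 33.

5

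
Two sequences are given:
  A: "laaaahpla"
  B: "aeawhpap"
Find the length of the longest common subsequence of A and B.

A longest common subsequence is aahpa (length 5); the LCS DP confirms no longer common subsequence exists.

5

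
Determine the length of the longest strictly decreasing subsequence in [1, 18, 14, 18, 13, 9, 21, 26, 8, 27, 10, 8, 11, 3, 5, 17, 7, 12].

Scanning left to right, the best length ending at each element is: 1→1, 18→1, 14→2, 18→1, 13→3, 9→4, 21→1, 26→1, 8→5, 27→1, 10→4, 8→5, 11→4, 3→6, 5→6, 17→2, 7→6, 12→4.
So the longest decreasing subsequence has length 6, e.g. 18, 14, 13, 9, 8, 3.

6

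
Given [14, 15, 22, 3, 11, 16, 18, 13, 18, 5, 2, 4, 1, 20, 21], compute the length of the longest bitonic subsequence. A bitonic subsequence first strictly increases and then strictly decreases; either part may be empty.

8

One longest bitonic subsequence is 14, 15, 22, 18, 13, 5, 4, 1 (positions 1,2,3,7,8,10,12,13): it rises to 22 then falls. Length 8 is optimal.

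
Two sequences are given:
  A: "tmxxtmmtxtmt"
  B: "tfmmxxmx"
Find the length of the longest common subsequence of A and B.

A longest common subsequence is tmxxmx (length 6); the LCS DP confirms no longer common subsequence exists.

6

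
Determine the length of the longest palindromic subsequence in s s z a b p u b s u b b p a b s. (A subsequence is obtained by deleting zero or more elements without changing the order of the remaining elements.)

One longest palindromic subsequence is sbpbbbpbs (positions 1,5,6,8,11,12,13,15,16); it reads the same forward and backward, and the interval DP gives dp[1][16] = 9.

9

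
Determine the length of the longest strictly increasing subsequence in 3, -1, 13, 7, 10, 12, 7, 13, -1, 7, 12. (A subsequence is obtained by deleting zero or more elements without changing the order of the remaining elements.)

5

Let dp[i] be the longest increasing subsequence ending at position i. Then dp = [1, 1, 2, 2, 3, 4, 2, 5, 1, 2, 4].
The maximum is 5; one witness is 3, 7, 10, 12, 13 at positions 1,4,5,6,8.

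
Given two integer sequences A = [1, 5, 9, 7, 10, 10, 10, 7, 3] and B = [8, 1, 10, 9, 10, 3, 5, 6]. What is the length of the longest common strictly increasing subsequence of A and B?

For each value that appears in both, track the longest common increasing run ending there.
The best achievable length is 3; one witness is 1, 9, 10 (A-positions 1,3,5, B-positions 2,4,5).

3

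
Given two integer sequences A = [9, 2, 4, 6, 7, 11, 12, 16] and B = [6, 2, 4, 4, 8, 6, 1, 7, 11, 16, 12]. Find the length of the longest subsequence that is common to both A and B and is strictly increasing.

A longest common strictly increasing subsequence is 2, 4, 6, 7, 11, 16 (length 6); it appears in order in both A and B, and no longer such subsequence exists.

6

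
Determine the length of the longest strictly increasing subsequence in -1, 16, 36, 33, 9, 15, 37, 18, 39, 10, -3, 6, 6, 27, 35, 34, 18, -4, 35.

Let dp[i] be the longest increasing subsequence ending at position i. Then dp = [1, 2, 3, 3, 2, 3, 4, 4, 5, 3, 1, 2, 2, 5, 6, 6, 4, 1, 7].
The maximum is 7; one witness is -1, 9, 15, 18, 27, 34, 35 at positions 1,5,6,8,14,16,19.

7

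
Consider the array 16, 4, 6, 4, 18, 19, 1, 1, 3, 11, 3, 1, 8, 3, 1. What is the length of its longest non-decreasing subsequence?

5

One longest non-decreasing subsequence is 1, 1, 3, 3, 8 (positions 7,8,9,11,13), of length 5; no longer one exists.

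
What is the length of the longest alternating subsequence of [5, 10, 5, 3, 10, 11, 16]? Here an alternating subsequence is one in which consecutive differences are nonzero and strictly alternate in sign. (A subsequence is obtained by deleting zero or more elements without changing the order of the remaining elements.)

A longest alternating subsequence is 5, 10, 5, 10 (positions 1,2,3,5); its 3 consecutive differences strictly alternate in sign, and length 4 is optimal.

4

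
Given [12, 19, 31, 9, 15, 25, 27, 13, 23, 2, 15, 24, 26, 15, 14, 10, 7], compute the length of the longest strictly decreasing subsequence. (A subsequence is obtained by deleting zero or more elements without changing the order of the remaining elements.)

7

Let dp[i] be the longest decreasing subsequence ending at position i. Then dp = [1, 1, 1, 2, 2, 2, 2, 3, 3, 4, 4, 3, 3, 4, 5, 6, 7].
The maximum is 7; one witness is 31, 25, 23, 15, 14, 10, 7 at positions 3,6,9,11,15,16,17.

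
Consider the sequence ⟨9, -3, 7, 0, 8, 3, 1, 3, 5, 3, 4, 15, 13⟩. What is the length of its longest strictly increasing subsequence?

6

Let dp[i] be the longest increasing subsequence ending at position i. Then dp = [1, 1, 2, 2, 3, 3, 3, 4, 5, 4, 5, 6, 6].
The maximum is 6; one witness is -3, 0, 1, 3, 5, 15 at positions 2,4,7,8,9,12.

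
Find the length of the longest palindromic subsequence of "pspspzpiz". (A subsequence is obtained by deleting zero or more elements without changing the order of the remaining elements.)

Using dp[i][j] = 2 + dp[i+1][j−1] if the ends match, else max(dp[i+1][j], dp[i][j−1]):
dp[1][9] = 5. A witness is ppspp at positions 1,3,4,5,7.

5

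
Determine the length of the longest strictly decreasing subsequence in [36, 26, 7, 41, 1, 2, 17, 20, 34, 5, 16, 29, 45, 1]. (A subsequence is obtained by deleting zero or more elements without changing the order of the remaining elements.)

5

One longest decreasing subsequence is 36, 26, 7, 2, 1 (positions 1,2,3,6,14), of length 5; no longer one exists.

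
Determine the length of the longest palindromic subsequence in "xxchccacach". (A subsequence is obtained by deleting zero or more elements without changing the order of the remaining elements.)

7

Using dp[i][j] = 2 + dp[i+1][j−1] if the ends match, else max(dp[i+1][j], dp[i][j−1]):
dp[1][11] = 7. A witness is hcacach at positions 4,5,7,8,9,10,11.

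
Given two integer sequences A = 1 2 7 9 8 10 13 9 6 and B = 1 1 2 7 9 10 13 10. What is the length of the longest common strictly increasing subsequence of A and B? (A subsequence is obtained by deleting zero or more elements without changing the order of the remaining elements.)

6

A longest common strictly increasing subsequence is 1, 2, 7, 9, 10, 13 (length 6); it appears in order in both A and B, and no longer such subsequence exists.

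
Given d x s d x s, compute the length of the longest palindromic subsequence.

3

One longest palindromic subsequence is sxs (positions 3,5,6); it reads the same forward and backward, and the interval DP gives dp[1][6] = 3.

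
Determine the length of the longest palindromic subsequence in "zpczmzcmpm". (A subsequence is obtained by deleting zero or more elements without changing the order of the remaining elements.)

Using dp[i][j] = 2 + dp[i+1][j−1] if the ends match, else max(dp[i+1][j], dp[i][j−1]):
dp[1][10] = 7. A witness is pczmzcp at positions 2,3,4,5,6,7,9.

7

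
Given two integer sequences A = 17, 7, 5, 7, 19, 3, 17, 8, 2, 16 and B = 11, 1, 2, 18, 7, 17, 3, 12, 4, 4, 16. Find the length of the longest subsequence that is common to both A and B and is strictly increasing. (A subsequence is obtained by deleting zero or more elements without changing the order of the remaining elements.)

For each value that appears in both, track the longest common increasing run ending there.
The best achievable length is 2; one witness is 7, 17 (A-positions 2,7, B-positions 5,6).

2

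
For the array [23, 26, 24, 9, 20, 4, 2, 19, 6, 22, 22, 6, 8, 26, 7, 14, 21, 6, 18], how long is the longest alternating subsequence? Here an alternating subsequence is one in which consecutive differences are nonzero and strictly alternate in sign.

14

Track the best alternating length ending on an up-step vs a down-step at each position: up/down = 1/1, 2/1, 2/3, 1/3, 4/3, 1/5, 1/5, 6/5, 6/7, 8/3, 8/3, 6/9, 10/9, 10/1, 10/11, 12/11, 12/11, 6/13, 14/13.
The maximum over both is 14; one such subsequence is 23, 26, 9, 20, 4, 19, 6, 22, 6, 8, 7, 14, 6, 18.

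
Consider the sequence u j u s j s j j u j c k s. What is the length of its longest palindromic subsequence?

One longest palindromic subsequence is jujjjuj (positions 2,3,5,7,8,9,10); it reads the same forward and backward, and the interval DP gives dp[1][13] = 7.

7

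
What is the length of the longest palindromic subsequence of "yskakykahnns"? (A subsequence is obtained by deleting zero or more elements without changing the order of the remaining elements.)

7

Using dp[i][j] = 2 + dp[i+1][j−1] if the ends match, else max(dp[i+1][j], dp[i][j−1]):
dp[1][12] = 7. A witness is sakykas at positions 2,4,5,6,7,8,12.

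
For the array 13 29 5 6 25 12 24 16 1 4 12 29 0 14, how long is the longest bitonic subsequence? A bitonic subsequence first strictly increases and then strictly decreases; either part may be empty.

7

One longest bitonic subsequence is 13, 29, 25, 24, 16, 12, 0 (positions 1,2,5,7,8,11,13): it rises to 29 then falls. Length 7 is optimal.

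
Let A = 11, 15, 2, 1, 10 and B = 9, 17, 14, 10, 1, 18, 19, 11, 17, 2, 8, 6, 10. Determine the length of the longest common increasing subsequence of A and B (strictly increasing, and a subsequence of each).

A longest common strictly increasing subsequence is 1, 10 (length 2); it appears in order in both A and B, and no longer such subsequence exists.

2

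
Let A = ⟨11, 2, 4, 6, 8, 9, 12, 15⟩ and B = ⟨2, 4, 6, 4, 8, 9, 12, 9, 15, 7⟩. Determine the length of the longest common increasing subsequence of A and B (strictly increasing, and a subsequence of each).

7

For each value that appears in both, track the longest common increasing run ending there.
The best achievable length is 7; one witness is 2, 4, 6, 8, 9, 12, 15 (A-positions 2,3,4,5,6,7,8, B-positions 1,2,3,5,6,7,9).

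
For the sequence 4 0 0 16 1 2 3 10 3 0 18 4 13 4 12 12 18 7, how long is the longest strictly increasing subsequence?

One longest increasing subsequence is 0, 1, 2, 3, 10, 13, 18 (positions 2,5,6,7,8,13,17), of length 7; no longer one exists.

7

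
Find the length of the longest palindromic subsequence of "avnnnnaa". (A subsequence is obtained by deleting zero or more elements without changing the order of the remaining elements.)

6

One longest palindromic subsequence is annnna (positions 1,3,4,5,6,8); it reads the same forward and backward, and the interval DP gives dp[1][8] = 6.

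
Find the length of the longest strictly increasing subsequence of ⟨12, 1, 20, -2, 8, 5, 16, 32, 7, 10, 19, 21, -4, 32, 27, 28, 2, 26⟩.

Scanning left to right, the best length ending at each element is: 12→1, 1→1, 20→2, -2→1, 8→2, 5→2, 16→3, 32→4, 7→3, 10→4, 19→5, 21→6, -4→1, 32→7, 27→7, 28→8, 2→2, 26→7.
So the longest increasing subsequence has length 8, e.g. 1, 5, 7, 10, 19, 21, 27, 28.

8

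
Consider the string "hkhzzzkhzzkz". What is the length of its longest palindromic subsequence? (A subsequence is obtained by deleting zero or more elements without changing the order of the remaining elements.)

One longest palindromic subsequence is zzzhzzz (positions 4,5,6,8,9,10,12); it reads the same forward and backward, and the interval DP gives dp[1][12] = 7.

7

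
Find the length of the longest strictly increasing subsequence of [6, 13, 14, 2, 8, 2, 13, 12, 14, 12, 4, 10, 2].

One longest increasing subsequence is 6, 8, 13, 14 (positions 1,5,7,9), of length 4; no longer one exists.

4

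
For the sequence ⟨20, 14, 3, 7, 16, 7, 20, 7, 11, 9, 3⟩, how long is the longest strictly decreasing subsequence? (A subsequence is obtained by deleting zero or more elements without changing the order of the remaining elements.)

5

Scanning left to right, the best length ending at each element is: 20→1, 14→2, 3→3, 7→3, 16→2, 7→3, 20→1, 7→3, 11→3, 9→4, 3→5.
So the longest decreasing subsequence has length 5, e.g. 20, 14, 11, 9, 3.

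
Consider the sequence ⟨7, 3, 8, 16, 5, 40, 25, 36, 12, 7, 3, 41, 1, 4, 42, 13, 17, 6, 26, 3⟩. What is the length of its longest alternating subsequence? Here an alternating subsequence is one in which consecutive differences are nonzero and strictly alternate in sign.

16

A longest alternating subsequence is 7, 3, 8, 5, 40, 25, 36, 12, 41, 1, 42, 13, 17, 6, 26, 3 (positions 1,2,3,5,6,7,8,9,12,13,15,16,17,18,19,20); its 15 consecutive differences strictly alternate in sign, and length 16 is optimal.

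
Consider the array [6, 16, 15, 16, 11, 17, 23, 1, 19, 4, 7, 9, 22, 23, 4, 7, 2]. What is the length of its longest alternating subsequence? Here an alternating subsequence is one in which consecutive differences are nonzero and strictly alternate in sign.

A longest alternating subsequence is 6, 16, 15, 16, 11, 17, 1, 19, 4, 7, 4, 7, 2 (positions 1,2,3,4,5,6,8,9,10,11,15,16,17); its 12 consecutive differences strictly alternate in sign, and length 13 is optimal.

13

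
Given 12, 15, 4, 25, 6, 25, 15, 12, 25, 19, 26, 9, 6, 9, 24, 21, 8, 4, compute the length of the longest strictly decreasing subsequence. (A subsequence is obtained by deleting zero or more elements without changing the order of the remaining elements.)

6

Scanning left to right, the best length ending at each element is: 12→1, 15→1, 4→2, 25→1, 6→2, 25→1, 15→2, 12→3, 25→1, 19→2, 26→1, 9→4, 6→5, 9→4, 24→2, 21→3, 8→5, 4→6.
So the longest decreasing subsequence has length 6, e.g. 25, 15, 12, 9, 6, 4.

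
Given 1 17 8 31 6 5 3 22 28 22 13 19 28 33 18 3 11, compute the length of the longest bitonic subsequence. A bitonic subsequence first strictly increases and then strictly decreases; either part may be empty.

Let inc[i] be the LIS ending at i and dec[i] the longest strictly decreasing subsequence starting at i. inc = [1, 2, 2, 3, 2, 2, 2, 3, 4, 3, 3, 4, 5, 6, 4, 2, 3], dec = [1, 5, 4, 6, 3, 2, 1, 4, 5, 4, 2, 3, 3, 3, 2, 1, 1].
max_i inc[i]+dec[i]−1 = 8, with one witness 1, 17, 31, 28, 22, 19, 18, 11.

8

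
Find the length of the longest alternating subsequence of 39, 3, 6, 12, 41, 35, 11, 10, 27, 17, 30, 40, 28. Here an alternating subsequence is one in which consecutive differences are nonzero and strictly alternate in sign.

Track the best alternating length ending on an up-step vs a down-step at each position: up/down = 1/1, 1/2, 3/2, 3/2, 3/1, 3/4, 3/4, 3/4, 5/4, 5/6, 7/4, 7/4, 7/8.
The maximum over both is 8; one such subsequence is 39, 3, 12, 11, 27, 17, 30, 28.

8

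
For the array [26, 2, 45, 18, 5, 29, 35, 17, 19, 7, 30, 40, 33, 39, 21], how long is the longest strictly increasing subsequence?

One longest increasing subsequence is 2, 5, 17, 19, 30, 33, 39 (positions 2,5,8,9,11,13,14), of length 7; no longer one exists.

7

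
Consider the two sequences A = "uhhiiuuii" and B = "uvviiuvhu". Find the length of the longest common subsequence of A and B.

A longest common subsequence is uiiuu (length 5); the LCS DP confirms no longer common subsequence exists.

5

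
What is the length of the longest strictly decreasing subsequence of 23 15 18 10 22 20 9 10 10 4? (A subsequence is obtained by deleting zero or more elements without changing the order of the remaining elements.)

Let dp[i] be the longest decreasing subsequence ending at position i. Then dp = [1, 2, 2, 3, 2, 3, 4, 4, 4, 5].
The maximum is 5; one witness is 23, 15, 10, 9, 4 at positions 1,2,4,7,10.

5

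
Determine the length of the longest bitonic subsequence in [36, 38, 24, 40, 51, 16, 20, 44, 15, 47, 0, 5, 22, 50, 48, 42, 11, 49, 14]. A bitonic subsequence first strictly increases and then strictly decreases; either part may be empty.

9

Let inc[i] be the LIS ending at i and dec[i] the longest strictly decreasing subsequence starting at i. inc = [1, 2, 1, 3, 4, 1, 2, 4, 1, 5, 1, 2, 3, 6, 6, 4, 3, 7, 4], dec = [5, 5, 4, 4, 5, 3, 3, 3, 2, 3, 1, 1, 2, 4, 3, 2, 1, 2, 1].
max_i inc[i]+dec[i]−1 = 9, with one witness 36, 38, 40, 44, 47, 50, 48, 42, 14.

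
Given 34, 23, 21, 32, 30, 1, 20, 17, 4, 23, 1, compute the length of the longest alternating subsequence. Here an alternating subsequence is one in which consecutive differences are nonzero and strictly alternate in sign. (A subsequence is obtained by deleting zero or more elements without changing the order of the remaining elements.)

A longest alternating subsequence is 34, 23, 32, 1, 20, 17, 23, 1 (positions 1,2,4,6,7,8,10,11); its 7 consecutive differences strictly alternate in sign, and length 8 is optimal.

8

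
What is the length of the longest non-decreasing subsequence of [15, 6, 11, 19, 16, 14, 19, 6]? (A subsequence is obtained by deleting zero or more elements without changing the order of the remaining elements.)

4

Scanning left to right, the best length ending at each element is: 15→1, 6→1, 11→2, 19→3, 16→3, 14→3, 19→4, 6→2.
So the longest non-decreasing subsequence has length 4, e.g. 6, 11, 19, 19.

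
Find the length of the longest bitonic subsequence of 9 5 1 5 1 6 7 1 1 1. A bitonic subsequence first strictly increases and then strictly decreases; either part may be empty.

One longest bitonic subsequence is 1, 5, 6, 7, 1 (positions 3,4,6,7,10): it rises to 7 then falls. Length 5 is optimal.

5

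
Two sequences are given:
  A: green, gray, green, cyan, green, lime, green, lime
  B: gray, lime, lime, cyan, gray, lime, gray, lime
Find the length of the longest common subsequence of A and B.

Backtracking the LCS table gives one alignment: gray (A2,B1) → cyan (A4,B4) → lime (A6,B6) → lime (A8,B8).
So the longest common subsequence has length 4.

4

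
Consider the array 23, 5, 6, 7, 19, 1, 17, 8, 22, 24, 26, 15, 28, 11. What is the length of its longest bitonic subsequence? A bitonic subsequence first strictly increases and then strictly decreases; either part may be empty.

Let inc[i] be the LIS ending at i and dec[i] the longest strictly decreasing subsequence starting at i. inc = [1, 1, 2, 3, 4, 1, 4, 4, 5, 6, 7, 5, 8, 5], dec = [5, 2, 2, 2, 4, 1, 3, 1, 3, 3, 3, 2, 2, 1].
max_i inc[i]+dec[i]−1 = 9, with one witness 5, 6, 7, 19, 22, 24, 26, 15, 11.

9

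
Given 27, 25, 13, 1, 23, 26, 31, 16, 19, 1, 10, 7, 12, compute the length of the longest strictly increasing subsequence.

Scanning left to right, the best length ending at each element is: 27→1, 25→1, 13→1, 1→1, 23→2, 26→3, 31→4, 16→2, 19→3, 1→1, 10→2, 7→2, 12→3.
So the longest increasing subsequence has length 4, e.g. 13, 23, 26, 31.

4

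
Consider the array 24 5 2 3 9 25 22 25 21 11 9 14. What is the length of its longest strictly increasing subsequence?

5

Scanning left to right, the best length ending at each element is: 24→1, 5→1, 2→1, 3→2, 9→3, 25→4, 22→4, 25→5, 21→4, 11→4, 9→3, 14→5.
So the longest increasing subsequence has length 5, e.g. 2, 3, 9, 22, 25.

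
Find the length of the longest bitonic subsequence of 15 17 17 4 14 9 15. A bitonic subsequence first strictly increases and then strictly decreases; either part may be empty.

4

One longest bitonic subsequence is 15, 17, 14, 9 (positions 1,2,5,6): it rises to 17 then falls. Length 4 is optimal.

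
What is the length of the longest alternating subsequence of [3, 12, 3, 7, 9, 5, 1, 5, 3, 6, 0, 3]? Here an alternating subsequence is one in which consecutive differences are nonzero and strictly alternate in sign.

10

Track the best alternating length ending on an up-step vs a down-step at each position: up/down = 1/1, 2/1, 1/3, 4/3, 4/3, 4/5, 1/5, 6/5, 6/7, 8/5, 1/9, 10/9.
The maximum over both is 10; one such subsequence is 3, 12, 3, 7, 1, 5, 3, 6, 0, 3.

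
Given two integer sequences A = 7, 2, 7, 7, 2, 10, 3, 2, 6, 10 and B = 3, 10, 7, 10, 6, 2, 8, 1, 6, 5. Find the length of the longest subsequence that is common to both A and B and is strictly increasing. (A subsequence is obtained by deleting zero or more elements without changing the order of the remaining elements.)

A longest common strictly increasing subsequence is 3, 10 (length 2); it appears in order in both A and B, and no longer such subsequence exists.

2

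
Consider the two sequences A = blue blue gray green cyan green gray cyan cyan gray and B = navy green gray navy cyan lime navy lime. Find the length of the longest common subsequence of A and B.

A longest common subsequence is green, gray, cyan (length 3); the LCS DP confirms no longer common subsequence exists.

3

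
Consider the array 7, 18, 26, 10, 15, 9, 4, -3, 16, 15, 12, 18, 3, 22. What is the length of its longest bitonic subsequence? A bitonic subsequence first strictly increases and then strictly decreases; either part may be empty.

7

One longest bitonic subsequence is 7, 18, 26, 16, 15, 12, 3 (positions 1,2,3,9,10,11,13): it rises to 26 then falls. Length 7 is optimal.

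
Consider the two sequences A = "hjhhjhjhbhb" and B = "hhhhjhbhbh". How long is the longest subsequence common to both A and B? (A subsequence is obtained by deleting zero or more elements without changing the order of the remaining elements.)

9

Backtracking the LCS table gives one alignment: h (A1,B1) → h (A3,B2) → h (A4,B3) → h (A6,B4) → j (A7,B5) → h (A8,B6) → b (A9,B7) → h (A10,B8) → b (A11,B9).
So the longest common subsequence has length 9.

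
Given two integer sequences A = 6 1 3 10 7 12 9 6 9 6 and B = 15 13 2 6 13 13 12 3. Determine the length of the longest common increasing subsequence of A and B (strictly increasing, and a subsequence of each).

For each value that appears in both, track the longest common increasing run ending there.
The best achievable length is 2; one witness is 6, 12 (A-positions 1,6, B-positions 4,7).

2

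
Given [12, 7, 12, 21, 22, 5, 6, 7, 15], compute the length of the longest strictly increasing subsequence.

One longest increasing subsequence is 7, 12, 21, 22 (positions 2,3,4,5), of length 4; no longer one exists.

4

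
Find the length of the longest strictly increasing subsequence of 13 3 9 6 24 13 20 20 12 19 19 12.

4

One longest increasing subsequence is 3, 9, 13, 20 (positions 2,3,6,7), of length 4; no longer one exists.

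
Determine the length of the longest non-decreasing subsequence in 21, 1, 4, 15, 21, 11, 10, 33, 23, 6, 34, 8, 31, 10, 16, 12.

6

One longest non-decreasing subsequence is 1, 4, 15, 21, 33, 34 (positions 2,3,4,5,8,11), of length 6; no longer one exists.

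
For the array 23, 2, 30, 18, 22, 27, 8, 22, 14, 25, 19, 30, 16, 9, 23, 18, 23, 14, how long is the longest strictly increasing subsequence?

Scanning left to right, the best length ending at each element is: 23→1, 2→1, 30→2, 18→2, 22→3, 27→4, 8→2, 22→3, 14→3, 25→4, 19→4, 30→5, 16→4, 9→3, 23→5, 18→5, 23→6, 14→4.
So the longest increasing subsequence has length 6, e.g. 2, 8, 14, 16, 18, 23.

6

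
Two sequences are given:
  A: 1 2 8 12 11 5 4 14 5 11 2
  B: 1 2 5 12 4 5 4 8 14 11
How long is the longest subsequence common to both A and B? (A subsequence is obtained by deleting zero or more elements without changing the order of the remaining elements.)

A longest common subsequence is 1, 2, 12, 5, 4, 14, 11 (length 7); the LCS DP confirms no longer common subsequence exists.

7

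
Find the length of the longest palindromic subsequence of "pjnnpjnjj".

One longest palindromic subsequence is jjnjj (positions 2,6,7,8,9); it reads the same forward and backward, and the interval DP gives dp[1][9] = 5.

5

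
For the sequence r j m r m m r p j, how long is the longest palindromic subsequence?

6

Using dp[i][j] = 2 + dp[i+1][j−1] if the ends match, else max(dp[i+1][j], dp[i][j−1]):
dp[1][9] = 6. A witness is jrmmrj at positions 2,4,5,6,7,9.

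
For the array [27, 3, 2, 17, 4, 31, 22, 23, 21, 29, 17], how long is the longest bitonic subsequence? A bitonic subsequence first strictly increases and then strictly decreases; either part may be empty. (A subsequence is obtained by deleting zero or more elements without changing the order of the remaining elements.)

6

Let inc[i] be the LIS ending at i and dec[i] the longest strictly decreasing subsequence starting at i. inc = [1, 1, 1, 2, 2, 3, 3, 4, 3, 5, 3], dec = [4, 2, 1, 2, 1, 4, 3, 3, 2, 2, 1].
max_i inc[i]+dec[i]−1 = 6, with one witness 3, 17, 31, 23, 21, 17.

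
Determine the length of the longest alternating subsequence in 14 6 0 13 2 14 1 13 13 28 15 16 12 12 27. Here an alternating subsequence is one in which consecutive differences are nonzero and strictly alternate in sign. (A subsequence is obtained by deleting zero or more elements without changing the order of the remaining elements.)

11

Track the best alternating length ending on an up-step vs a down-step at each position: up/down = 1/1, 1/2, 1/2, 3/2, 3/4, 5/1, 3/6, 7/6, 7/6, 7/1, 7/8, 9/8, 7/10, 7/10, 11/8.
The maximum over both is 11; one such subsequence is 14, 6, 13, 2, 14, 1, 28, 15, 16, 12, 27.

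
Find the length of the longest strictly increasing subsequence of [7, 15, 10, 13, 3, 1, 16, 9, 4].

4

Let dp[i] be the longest increasing subsequence ending at position i. Then dp = [1, 2, 2, 3, 1, 1, 4, 2, 2].
The maximum is 4; one witness is 7, 10, 13, 16 at positions 1,3,4,7.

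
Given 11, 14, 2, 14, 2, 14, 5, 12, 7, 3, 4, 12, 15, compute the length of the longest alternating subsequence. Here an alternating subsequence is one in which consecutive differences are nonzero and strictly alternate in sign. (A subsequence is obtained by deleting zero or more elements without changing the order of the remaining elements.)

10

A longest alternating subsequence is 11, 14, 2, 14, 2, 14, 5, 12, 3, 4 (positions 1,2,3,4,5,6,7,8,10,11); its 9 consecutive differences strictly alternate in sign, and length 10 is optimal.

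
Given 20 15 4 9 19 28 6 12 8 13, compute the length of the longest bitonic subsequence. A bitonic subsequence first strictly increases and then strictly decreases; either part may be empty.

Let inc[i] be the LIS ending at i and dec[i] the longest strictly decreasing subsequence starting at i. inc = [1, 1, 1, 2, 3, 4, 2, 3, 3, 4], dec = [4, 3, 1, 2, 3, 3, 1, 2, 1, 1].
max_i inc[i]+dec[i]−1 = 6, with one witness 4, 9, 19, 28, 12, 8.

6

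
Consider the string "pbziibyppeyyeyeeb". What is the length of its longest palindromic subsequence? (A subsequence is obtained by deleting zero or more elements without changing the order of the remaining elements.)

8

One longest palindromic subsequence is byeyyeyb (positions 2,7,10,11,12,13,14,17); it reads the same forward and backward, and the interval DP gives dp[1][17] = 8.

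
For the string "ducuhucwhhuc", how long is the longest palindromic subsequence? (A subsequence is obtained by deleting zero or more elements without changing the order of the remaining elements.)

7

Using dp[i][j] = 2 + dp[i+1][j−1] if the ends match, else max(dp[i+1][j], dp[i][j−1]):
dp[1][12] = 7. A witness is cuhhhuc at positions 3,4,5,9,10,11,12.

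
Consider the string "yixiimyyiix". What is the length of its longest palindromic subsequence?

8

Using dp[i][j] = 2 + dp[i+1][j−1] if the ends match, else max(dp[i+1][j], dp[i][j−1]):
dp[1][11] = 8. A witness is xiiyyiix at positions 3,4,5,7,8,9,10,11.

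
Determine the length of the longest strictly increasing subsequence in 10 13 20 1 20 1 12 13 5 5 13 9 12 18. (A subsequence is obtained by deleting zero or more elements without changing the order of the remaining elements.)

5

Scanning left to right, the best length ending at each element is: 10→1, 13→2, 20→3, 1→1, 20→3, 1→1, 12→2, 13→3, 5→2, 5→2, 13→3, 9→3, 12→4, 18→5.
So the longest increasing subsequence has length 5, e.g. 1, 5, 9, 12, 18.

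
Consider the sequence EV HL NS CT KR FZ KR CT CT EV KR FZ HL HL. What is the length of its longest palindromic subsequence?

Using dp[i][j] = 2 + dp[i+1][j−1] if the ends match, else max(dp[i+1][j], dp[i][j−1]):
dp[1][14] = 8. A witness is HL FZ KR CT CT KR FZ HL at positions 2,6,7,8,9,11,12,14.

8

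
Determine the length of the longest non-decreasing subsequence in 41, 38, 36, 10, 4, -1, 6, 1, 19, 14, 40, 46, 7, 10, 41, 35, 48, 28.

Let dp[i] be the longest non-decreasing subsequence ending at position i. Then dp = [1, 1, 1, 1, 1, 1, 2, 2, 3, 3, 4, 5, 3, 4, 5, 5, 6, 5].
The maximum is 6; one witness is 4, 6, 19, 40, 46, 48 at positions 5,7,9,11,12,17.

6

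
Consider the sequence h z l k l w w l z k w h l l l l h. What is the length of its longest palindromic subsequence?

10

One longest palindromic subsequence is hlklwwlklh (positions 1,3,4,5,6,7,8,10,16,17); it reads the same forward and backward, and the interval DP gives dp[1][17] = 10.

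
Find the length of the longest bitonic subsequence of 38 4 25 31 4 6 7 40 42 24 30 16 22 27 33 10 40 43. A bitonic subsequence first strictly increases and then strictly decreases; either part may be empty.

9

One longest bitonic subsequence is 4, 6, 7, 16, 22, 27, 33, 40, 43 (positions 2,6,7,12,13,14,15,17,18): it rises to 43 then falls. Length 9 is optimal.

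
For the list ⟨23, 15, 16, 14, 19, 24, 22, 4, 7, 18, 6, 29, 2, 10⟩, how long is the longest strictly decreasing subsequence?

One longest decreasing subsequence is 23, 15, 14, 7, 6, 2 (positions 1,2,4,9,11,13), of length 6; no longer one exists.

6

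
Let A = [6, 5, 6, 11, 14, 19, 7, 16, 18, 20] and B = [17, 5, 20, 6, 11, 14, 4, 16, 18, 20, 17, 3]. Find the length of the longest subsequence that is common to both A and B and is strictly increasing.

A longest common strictly increasing subsequence is 5, 6, 11, 14, 16, 18, 20 (length 7); it appears in order in both A and B, and no longer such subsequence exists.

7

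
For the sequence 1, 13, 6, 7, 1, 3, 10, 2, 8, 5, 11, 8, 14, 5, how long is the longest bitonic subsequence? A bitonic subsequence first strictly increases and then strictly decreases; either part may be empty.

7

Let inc[i] be the LIS ending at i and dec[i] the longest strictly decreasing subsequence starting at i. inc = [1, 2, 2, 3, 1, 2, 4, 2, 4, 3, 5, 4, 6, 3], dec = [1, 4, 3, 3, 1, 2, 3, 1, 2, 1, 3, 2, 2, 1].
max_i inc[i]+dec[i]−1 = 7, with one witness 1, 6, 7, 10, 11, 8, 5.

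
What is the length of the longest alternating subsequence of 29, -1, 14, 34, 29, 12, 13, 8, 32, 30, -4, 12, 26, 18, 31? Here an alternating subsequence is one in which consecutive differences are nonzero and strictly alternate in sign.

A longest alternating subsequence is 29, -1, 14, 12, 13, 8, 32, -4, 26, 18, 31 (positions 1,2,3,6,7,8,9,11,13,14,15); its 10 consecutive differences strictly alternate in sign, and length 11 is optimal.

11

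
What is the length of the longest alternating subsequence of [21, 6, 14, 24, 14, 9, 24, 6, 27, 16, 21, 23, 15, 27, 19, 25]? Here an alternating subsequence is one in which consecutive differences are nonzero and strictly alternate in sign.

Track the best alternating length ending on an up-step vs a down-step at each position: up/down = 1/1, 1/2, 3/2, 3/1, 3/4, 3/4, 5/1, 1/6, 7/1, 7/8, 9/8, 9/8, 7/10, 11/1, 11/12, 13/12.
The maximum over both is 13; one such subsequence is 21, 6, 24, 14, 24, 6, 27, 16, 21, 15, 27, 19, 25.

13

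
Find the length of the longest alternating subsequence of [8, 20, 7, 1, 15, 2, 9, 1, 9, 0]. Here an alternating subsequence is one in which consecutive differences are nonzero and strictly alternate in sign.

A longest alternating subsequence is 8, 20, 7, 15, 2, 9, 1, 9, 0 (positions 1,2,3,5,6,7,8,9,10); its 8 consecutive differences strictly alternate in sign, and length 9 is optimal.

9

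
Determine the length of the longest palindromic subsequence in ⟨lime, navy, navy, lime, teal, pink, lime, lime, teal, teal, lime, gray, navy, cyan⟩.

Using dp[i][j] = 2 + dp[i+1][j−1] if the ends match, else max(dp[i+1][j], dp[i][j−1]):
dp[1][14] = 8. A witness is navy lime teal lime lime teal lime navy at positions 3,4,5,7,8,10,11,13.

8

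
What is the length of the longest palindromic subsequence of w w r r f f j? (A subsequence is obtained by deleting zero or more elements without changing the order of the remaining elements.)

One longest palindromic subsequence is ff (positions 5,6); it reads the same forward and backward, and the interval DP gives dp[1][7] = 2.

2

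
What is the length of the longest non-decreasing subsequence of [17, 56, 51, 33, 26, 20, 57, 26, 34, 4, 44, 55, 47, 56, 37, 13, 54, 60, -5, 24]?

8

Let dp[i] be the longest non-decreasing subsequence ending at position i. Then dp = [1, 2, 2, 2, 2, 2, 3, 3, 4, 1, 5, 6, 6, 7, 5, 2, 7, 8, 1, 3].
The maximum is 8; one witness is 17, 26, 26, 34, 44, 55, 56, 60 at positions 1,5,8,9,11,12,14,18.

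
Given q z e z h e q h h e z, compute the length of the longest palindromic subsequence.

Using dp[i][j] = 2 + dp[i+1][j−1] if the ends match, else max(dp[i+1][j], dp[i][j−1]):
dp[1][11] = 7. A witness is zehhhez at positions 2,3,5,8,9,10,11.

7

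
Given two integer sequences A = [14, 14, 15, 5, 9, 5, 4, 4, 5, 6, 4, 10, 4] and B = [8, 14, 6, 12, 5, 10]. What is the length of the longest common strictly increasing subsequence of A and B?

A longest common strictly increasing subsequence is 6, 10 (length 2); it appears in order in both A and B, and no longer such subsequence exists.

2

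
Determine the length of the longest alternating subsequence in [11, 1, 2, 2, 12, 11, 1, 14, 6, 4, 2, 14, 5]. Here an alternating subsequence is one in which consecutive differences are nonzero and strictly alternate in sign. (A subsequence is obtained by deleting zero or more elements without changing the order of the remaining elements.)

8

A longest alternating subsequence is 11, 1, 12, 11, 14, 6, 14, 5 (positions 1,2,5,6,8,9,12,13); its 7 consecutive differences strictly alternate in sign, and length 8 is optimal.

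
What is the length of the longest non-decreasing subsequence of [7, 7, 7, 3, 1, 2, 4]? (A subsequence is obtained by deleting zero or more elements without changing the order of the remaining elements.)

3

One longest non-decreasing subsequence is 7, 7, 7 (positions 1,2,3), of length 3; no longer one exists.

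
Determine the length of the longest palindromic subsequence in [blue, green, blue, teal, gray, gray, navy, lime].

3

One longest palindromic subsequence is blue green blue (positions 1,2,3); it reads the same forward and backward, and the interval DP gives dp[1][8] = 3.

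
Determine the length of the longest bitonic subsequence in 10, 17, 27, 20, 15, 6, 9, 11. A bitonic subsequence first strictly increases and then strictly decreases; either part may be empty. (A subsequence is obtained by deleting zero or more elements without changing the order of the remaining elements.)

6

Let inc[i] be the LIS ending at i and dec[i] the longest strictly decreasing subsequence starting at i. inc = [1, 2, 3, 3, 2, 1, 2, 3], dec = [2, 3, 4, 3, 2, 1, 1, 1].
max_i inc[i]+dec[i]−1 = 6, with one witness 10, 17, 27, 20, 15, 11.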